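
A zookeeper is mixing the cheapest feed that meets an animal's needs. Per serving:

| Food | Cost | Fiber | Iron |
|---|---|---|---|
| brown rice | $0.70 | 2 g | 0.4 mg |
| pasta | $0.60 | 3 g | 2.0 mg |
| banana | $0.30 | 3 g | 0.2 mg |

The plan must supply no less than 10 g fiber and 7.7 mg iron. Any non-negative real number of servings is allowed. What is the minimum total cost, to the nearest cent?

With two linear requirements the optimum uses one or two foods; enumerate the corners.
brown rice only: max(10/2, 7.7/0.4) = 19.25 servings → $13.47.
pasta only: max(10/3, 7.7/2.0) = 3.85 servings → $2.31.
banana only: max(10/3, 7.7/0.2) = 38.5 servings → $11.55.
brown rice + pasta: intersection lies outside the first quadrant.
brown rice + banana with both targets exact would need a negative amount; discard.
pasta + banana: intersection lies outside the first quadrant.
Cheapest feasible corner: $2.31.

$2.31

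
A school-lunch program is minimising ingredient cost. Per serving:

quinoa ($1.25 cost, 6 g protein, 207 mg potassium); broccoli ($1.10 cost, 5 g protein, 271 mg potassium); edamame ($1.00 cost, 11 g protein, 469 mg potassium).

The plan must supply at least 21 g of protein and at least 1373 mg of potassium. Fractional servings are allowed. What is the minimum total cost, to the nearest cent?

A basic optimal solution has at most two foods positive. Try each food alone and each pair with both targets met exactly.
quinoa only: max(21/6, 1373/207) = 6.633 servings → $8.29.
broccoli only: max(21/5, 1373/271) = 5.066 servings → $5.57.
edamame only: max(21/11, 1373/469) = 2.928 servings → $2.93.
quinoa + broccoli: the both-tight solution has a negative serving — not a feasible corner.
quinoa + edamame with both targets exact would need a negative amount; discard.
broccoli + edamame: intersection lies outside the first quadrant.
So the least-cost plan costs $2.93.

$2.93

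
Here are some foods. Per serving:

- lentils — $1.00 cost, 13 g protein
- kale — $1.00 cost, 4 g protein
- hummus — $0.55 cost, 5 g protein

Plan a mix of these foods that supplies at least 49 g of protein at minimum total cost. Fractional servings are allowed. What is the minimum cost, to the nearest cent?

$3.77

Cost per g of protein: lentils $0.0769, hummus $0.1100, kale $0.2500.
With no serving limits, use only lentils: 49 g / 13 g = 3.769 servings × $1.00 = $3.77.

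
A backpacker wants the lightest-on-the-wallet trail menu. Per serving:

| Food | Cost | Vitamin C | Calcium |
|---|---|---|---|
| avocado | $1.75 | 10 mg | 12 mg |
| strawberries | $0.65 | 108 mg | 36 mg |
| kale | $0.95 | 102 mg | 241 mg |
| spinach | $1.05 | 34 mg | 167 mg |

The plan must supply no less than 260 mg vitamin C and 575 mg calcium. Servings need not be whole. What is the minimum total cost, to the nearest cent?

With two linear requirements the optimum uses one or two foods; enumerate the corners.
avocado only: max(260/10, 575/12) = 47.92 servings → $83.85.
strawberries only: max(260/108, 575/36) = 15.97 servings → $10.38.
kale only: max(260/102, 575/241) = 2.549 servings → $2.42.
spinach only: max(260/34, 575/167) = 7.647 servings → $8.03.
avocado + strawberries: the both-tight solution has a negative serving — not a feasible corner.
avocado + kale with both tight: 3.381 servings and 2.218 servings → $8.02.
avocado + spinach with both tight: 18.91 servings and 2.084 servings → $35.29.
strawberries + kale with both tight: 0.1794 servings and 2.359 servings → $2.36.
strawberries + spinach with both tight: 1.42 servings and 3.137 servings → $4.22.
kale + spinach with both targets exact would need a negative amount; discard.
So the least-cost plan costs $2.36.

$2.36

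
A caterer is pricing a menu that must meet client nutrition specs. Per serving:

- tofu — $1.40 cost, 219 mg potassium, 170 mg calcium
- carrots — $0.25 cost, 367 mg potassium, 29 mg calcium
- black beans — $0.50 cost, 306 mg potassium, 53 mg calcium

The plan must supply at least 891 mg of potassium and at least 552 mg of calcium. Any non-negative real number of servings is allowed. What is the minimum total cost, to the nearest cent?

$4.55

An LP optimum is at a vertex; with two nutrient constraints at most two foods are used. Check each candidate.
tofu only: max(891/219, 552/170) = 4.068 servings → $5.70.
carrots only: max(891/367, 552/29) = 19.03 servings → $4.76.
black beans only: max(891/306, 552/53) = 10.42 servings → $5.21.
tofu + carrots with both tight: 3.154 servings and 0.5457 servings → $4.55.
tofu + black beans with both tight: 3.011 servings and 0.7567 servings → $4.59.
carrots + black beans: intersection lies outside the first quadrant.
Cheapest feasible corner: $4.55.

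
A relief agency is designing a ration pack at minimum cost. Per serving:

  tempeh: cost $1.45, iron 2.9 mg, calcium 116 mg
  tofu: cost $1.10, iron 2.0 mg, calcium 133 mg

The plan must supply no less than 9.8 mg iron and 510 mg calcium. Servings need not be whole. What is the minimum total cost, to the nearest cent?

$5.12

Minimising a linear cost over {iron ≥ 9.8, calcium ≥ 510, servings ≥ 0} — the optimum is at a vertex, using one or two foods.
tempeh only: max(9.8/2.9, 510/116) = 4.397 servings → $6.38.
tofu only: max(9.8/2.0, 510/133) = 4.9 servings → $5.39.
tempeh + tofu with both tight: 1.844 servings and 2.226 servings → $5.12.
The minimum over all feasible corners is $5.12.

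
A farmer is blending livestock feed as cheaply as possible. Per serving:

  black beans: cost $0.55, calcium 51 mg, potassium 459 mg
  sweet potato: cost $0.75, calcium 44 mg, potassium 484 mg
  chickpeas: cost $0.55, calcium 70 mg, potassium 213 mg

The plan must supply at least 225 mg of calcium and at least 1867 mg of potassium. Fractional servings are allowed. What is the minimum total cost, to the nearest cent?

black beans only: max(225/51, 1867/459) = 4.412 servings → $2.43.
sweet potato only: max(225/44, 1867/484) = 5.114 servings → $3.84.
chickpeas only: max(225/70, 1867/213) = 8.765 servings → $4.82.
black beans + sweet potato: intersection lies outside the first quadrant.
black beans + chickpeas with both tight: 3.892 servings and 0.3789 servings → $2.35.
sweet potato + chickpeas with both tight: 3.377 servings and 1.092 servings → $3.13.
The minimum over all feasible corners is $2.35.

$2.35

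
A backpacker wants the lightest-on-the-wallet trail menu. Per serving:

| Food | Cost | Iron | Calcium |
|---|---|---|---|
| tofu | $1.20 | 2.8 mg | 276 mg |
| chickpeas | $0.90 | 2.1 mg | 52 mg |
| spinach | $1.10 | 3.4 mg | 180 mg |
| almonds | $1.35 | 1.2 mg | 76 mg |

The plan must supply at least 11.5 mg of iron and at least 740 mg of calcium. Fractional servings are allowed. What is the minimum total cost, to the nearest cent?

$4.02

A basic optimal solution has at most two foods positive. Try each food alone and each pair with both targets met exactly.
tofu only: max(11.5/2.8, 740/276) = 4.107 servings → $4.93.
chickpeas only: max(11.5/2.1, 740/52) = 14.23 servings → $12.81.
spinach only: max(11.5/3.4, 740/180) = 4.111 servings → $4.52.
almonds only: max(11.5/1.2, 740/76) = 9.737 servings → $13.14.
tofu + chickpeas with both tight: 2.203 servings and 2.539 servings → $4.93.
tofu + spinach with both tight: 1.027 servings and 2.537 servings → $4.02.
tofu + almonds with both tight: 0.1182 servings and 9.307 servings → $12.71.
chickpeas + spinach: intersection lies outside the first quadrant.
chickpeas + almonds: intersection lies outside the first quadrant.
spinach + almonds with both targets exact would need a negative amount; discard.
So the least-cost plan costs $4.02.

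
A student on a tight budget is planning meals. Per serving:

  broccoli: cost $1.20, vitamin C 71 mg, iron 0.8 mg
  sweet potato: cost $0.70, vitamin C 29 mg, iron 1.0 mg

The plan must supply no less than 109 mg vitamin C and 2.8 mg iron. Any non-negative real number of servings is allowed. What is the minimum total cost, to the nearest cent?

broccoli only: max(109/71, 2.8/0.8) = 3.5 servings → $4.20.
sweet potato only: max(109/29, 2.8/1.0) = 3.759 servings → $2.63.
broccoli + sweet potato with both tight: 0.5816 servings and 2.335 servings → $2.33.
The minimum over all feasible corners is $2.33.

$2.33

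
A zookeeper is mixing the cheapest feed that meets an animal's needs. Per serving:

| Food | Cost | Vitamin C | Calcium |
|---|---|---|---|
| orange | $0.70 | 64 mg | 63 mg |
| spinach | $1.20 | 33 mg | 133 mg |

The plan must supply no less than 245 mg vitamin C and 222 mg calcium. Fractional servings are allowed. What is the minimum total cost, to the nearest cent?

For a min-cost LP with two ≥-constraints, a basic feasible solution has at most two positive variables.
orange only: max(245/64, 222/63) = 3.828 servings → $2.68.
spinach only: max(245/33, 222/133) = 7.424 servings → $8.91.
orange + spinach: intersection lies outside the first quadrant.
The minimum over all feasible corners is $2.68.

$2.68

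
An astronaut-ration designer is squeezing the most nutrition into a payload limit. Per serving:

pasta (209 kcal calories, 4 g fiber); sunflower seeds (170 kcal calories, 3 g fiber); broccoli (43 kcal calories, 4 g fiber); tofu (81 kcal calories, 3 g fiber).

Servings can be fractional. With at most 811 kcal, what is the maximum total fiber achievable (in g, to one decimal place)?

Fiber per kcal: broccoli 0.09302, tofu 0.03704, pasta 0.01914, sunflower seeds 0.01765.
With no serving limits, spend the whole calories allowance on broccoli: 811 kcal / 43 kcal × 4 g = 75.4 g.

75.4 g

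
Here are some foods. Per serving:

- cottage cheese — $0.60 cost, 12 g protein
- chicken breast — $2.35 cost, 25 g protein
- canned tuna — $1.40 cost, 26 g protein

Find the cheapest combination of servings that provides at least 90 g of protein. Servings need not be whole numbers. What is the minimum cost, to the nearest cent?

$4.50

Cost per g of protein: cottage cheese $0.0500, canned tuna $0.0538, chicken breast $0.0940.
With no serving limits, use only cottage cheese: 90 g / 12 g = 7.5 servings × $0.60 = $4.50.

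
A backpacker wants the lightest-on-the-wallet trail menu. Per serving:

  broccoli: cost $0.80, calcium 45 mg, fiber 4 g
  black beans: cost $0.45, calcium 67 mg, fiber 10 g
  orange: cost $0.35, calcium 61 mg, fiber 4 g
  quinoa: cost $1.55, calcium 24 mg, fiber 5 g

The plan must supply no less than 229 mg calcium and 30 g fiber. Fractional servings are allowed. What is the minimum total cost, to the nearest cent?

This is a tiny linear program; its minimum lies at a vertex of the feasible set. List the vertices and price them.
broccoli only: max(229/45, 30/4) = 7.5 servings → $6.00.
black beans only: max(229/67, 30/10) = 3.418 servings → $1.54.
orange only: max(229/61, 30/4) = 7.5 servings → $2.62.
quinoa only: max(229/24, 30/5) = 9.542 servings → $14.79.
broccoli + black beans with both tight: 1.538 servings and 2.385 servings → $2.30.
broccoli + orange with both targets exact would need a negative amount; discard.
broccoli + quinoa with both tight: 3.295 servings and 3.364 servings → $7.85.
black beans + orange with both tight: 2.673 servings and 0.8187 servings → $1.49.
black beans + quinoa: intersection lies outside the first quadrant.
orange + quinoa with both tight: 2.033 servings and 4.373 servings → $7.49.
So the least-cost plan costs $1.49.

$1.49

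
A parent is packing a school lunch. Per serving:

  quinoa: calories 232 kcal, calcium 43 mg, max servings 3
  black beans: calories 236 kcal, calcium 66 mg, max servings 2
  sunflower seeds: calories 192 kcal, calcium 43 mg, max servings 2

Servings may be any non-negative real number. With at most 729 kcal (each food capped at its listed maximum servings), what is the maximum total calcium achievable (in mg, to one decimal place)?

Calcium per kcal: black beans 0.2797, sunflower seeds 0.224, quinoa 0.1853.
Take 2 servings of black beans: uses 472 kcal, +132.0 mg calcium (running total 132.0 mg).
Take 1.339 servings of sunflower seeds: uses 257 kcal, +57.6 mg calcium (running total 189.6 mg).
Filling greedily by calcium-per-kcal is optimal for one linear limit, giving 189.6 mg.

189.6 mg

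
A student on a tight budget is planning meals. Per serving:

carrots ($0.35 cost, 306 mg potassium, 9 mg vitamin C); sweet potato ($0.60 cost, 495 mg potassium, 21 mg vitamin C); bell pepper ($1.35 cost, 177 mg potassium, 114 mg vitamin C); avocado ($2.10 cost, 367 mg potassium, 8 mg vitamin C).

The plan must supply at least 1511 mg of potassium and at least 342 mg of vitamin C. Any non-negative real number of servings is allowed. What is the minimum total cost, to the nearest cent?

With two linear requirements the optimum uses one or two foods; enumerate the corners.
carrots only: max(1511/306, 342/9) = 38 servings → $13.30.
sweet potato only: max(1511/495, 342/21) = 16.29 servings → $9.77.
bell pepper only: max(1511/177, 342/114) = 8.537 servings → $11.52.
avocado only: max(1511/367, 342/8) = 42.75 servings → $89.78.
carrots + sweet potato: intersection lies outside the first quadrant.
carrots + bell pepper with both tight: 3.356 servings and 2.735 servings → $4.87.
carrots + avocado with both targets exact would need a negative amount; discard.
sweet potato + bell pepper with both tight: 2.119 servings and 2.61 servings → $4.79.
sweet potato + avocado: the both-tight solution has a negative serving — not a feasible corner.
bell pepper + avocado with both tight: 2.806 servings and 2.764 servings → $9.59.
So the least-cost plan costs $4.79.

$4.79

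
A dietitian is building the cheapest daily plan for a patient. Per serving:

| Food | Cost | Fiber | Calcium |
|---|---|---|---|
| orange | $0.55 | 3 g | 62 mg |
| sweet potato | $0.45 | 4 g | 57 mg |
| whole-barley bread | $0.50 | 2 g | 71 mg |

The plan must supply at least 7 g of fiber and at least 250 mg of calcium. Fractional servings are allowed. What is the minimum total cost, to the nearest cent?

$1.76

An LP optimum is at a vertex; with two nutrient constraints at most two foods are used. Check each candidate.
orange only: max(7/3, 250/62) = 4.032 servings → $2.22.
sweet potato only: max(7/4, 250/57) = 4.386 servings → $1.97.
whole-barley bread only: max(7/2, 250/71) = 3.521 servings → $1.76.
orange + sweet potato: the both-tight solution has a negative serving — not a feasible corner.
orange + whole-barley bread: intersection lies outside the first quadrant.
sweet potato + whole-barley bread with both targets exact would need a negative amount; discard.
So the least-cost plan costs $1.76.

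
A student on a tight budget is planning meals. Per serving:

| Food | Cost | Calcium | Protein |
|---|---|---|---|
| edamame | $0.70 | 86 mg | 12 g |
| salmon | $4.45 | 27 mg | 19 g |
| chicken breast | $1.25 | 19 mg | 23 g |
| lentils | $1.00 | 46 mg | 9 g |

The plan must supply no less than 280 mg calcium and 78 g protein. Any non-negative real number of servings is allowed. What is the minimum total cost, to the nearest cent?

edamame only: max(280/86, 78/12) = 6.5 servings → $4.55.
salmon only: max(280/27, 78/19) = 10.37 servings → $46.15.
chicken breast only: max(280/19, 78/23) = 14.74 servings → $18.42.
lentils only: max(280/46, 78/9) = 8.667 servings → $8.67.
edamame + salmon with both tight: 2.453 servings and 2.556 servings → $13.09.
edamame + chicken breast with both tight: 2.833 servings and 1.913 servings → $4.37.
edamame + lentils: the both-tight solution has a negative serving — not a feasible corner.
salmon + chicken breast with both targets exact would need a negative amount; discard.
salmon + lentils with both tight: 1.693 servings and 5.094 servings → $12.63.
chicken breast + lentils with both tight: 1.204 servings and 5.59 servings → $7.09.
The minimum over all feasible corners is $4.37.

$4.37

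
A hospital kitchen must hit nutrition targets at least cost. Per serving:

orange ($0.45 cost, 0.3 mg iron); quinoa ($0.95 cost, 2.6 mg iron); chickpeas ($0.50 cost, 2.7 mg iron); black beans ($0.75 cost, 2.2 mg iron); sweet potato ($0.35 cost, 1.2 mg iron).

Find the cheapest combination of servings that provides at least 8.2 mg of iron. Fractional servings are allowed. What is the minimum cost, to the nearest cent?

Cost per mg of iron: chickpeas $0.1852, sweet potato $0.2917, black beans $0.3409, quinoa $0.3654, orange $1.5000.
With no serving limits, use only chickpeas: 8.2 mg / 2.7 mg = 3.037 servings × $0.50 = $1.52.

$1.52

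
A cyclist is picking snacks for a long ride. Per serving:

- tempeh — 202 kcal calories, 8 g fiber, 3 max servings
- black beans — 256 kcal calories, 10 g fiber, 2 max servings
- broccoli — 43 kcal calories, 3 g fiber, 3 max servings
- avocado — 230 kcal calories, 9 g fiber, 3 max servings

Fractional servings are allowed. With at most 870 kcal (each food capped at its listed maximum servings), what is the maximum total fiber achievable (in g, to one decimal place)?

38.3 g

Fiber per kcal: broccoli 0.06977, tempeh 0.0396, avocado 0.03913, black beans 0.03906.
Take 3 servings of broccoli: uses 129 kcal, +9.0 g fiber (running total 9.0 g).
Take 3 servings of tempeh: uses 606 kcal, +24.0 g fiber (running total 33.0 g).
Take 0.587 servings of avocado: uses 135 kcal, +5.3 g fiber (running total 38.3 g).
Greedy by best ratio exhausts the calories allowance optimally: 38.3 g.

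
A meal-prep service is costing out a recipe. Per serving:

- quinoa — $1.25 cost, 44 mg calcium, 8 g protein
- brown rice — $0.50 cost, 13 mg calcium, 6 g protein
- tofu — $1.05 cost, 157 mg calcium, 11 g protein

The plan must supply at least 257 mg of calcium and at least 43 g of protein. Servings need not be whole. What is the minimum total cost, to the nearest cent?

quinoa only: max(257/44, 43/8) = 5.841 servings → $7.30.
brown rice only: max(257/13, 43/6) = 19.77 servings → $9.88.
tofu only: max(257/157, 43/11) = 3.909 servings → $4.10.
quinoa + brown rice: intersection lies outside the first quadrant.
quinoa + tofu with both tight: 5.083 servings and 0.2124 servings → $6.58.
brown rice + tofu with both tight: 4.911 servings and 1.23 servings → $3.75.
So the least-cost plan costs $3.75.

$3.75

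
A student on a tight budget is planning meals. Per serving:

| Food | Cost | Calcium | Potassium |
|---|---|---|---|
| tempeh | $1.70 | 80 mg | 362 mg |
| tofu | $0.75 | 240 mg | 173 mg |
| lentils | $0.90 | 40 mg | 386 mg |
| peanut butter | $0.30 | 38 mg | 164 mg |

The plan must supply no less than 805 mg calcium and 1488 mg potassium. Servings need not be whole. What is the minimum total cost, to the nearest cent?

tempeh only: max(805/80, 1488/362) = 10.06 servings → $17.11.
tofu only: max(805/240, 1488/173) = 8.601 servings → $6.45.
lentils only: max(805/40, 1488/386) = 20.12 servings → $18.11.
peanut butter only: max(805/38, 1488/164) = 21.18 servings → $6.36.
tempeh + tofu with both tight: 2.983 servings and 2.36 servings → $6.84.
tempeh + lentils: the both-tight solution has a negative serving — not a feasible corner.
tempeh + peanut butter with both targets exact would need a negative amount; discard.
tofu + lentils with both tight: 2.931 servings and 2.541 servings → $4.49.
tofu + peanut butter with both tight: 2.302 servings and 6.645 servings → $3.72.
lentils + peanut butter: intersection lies outside the first quadrant.
Cheapest feasible corner: $3.72.

$3.72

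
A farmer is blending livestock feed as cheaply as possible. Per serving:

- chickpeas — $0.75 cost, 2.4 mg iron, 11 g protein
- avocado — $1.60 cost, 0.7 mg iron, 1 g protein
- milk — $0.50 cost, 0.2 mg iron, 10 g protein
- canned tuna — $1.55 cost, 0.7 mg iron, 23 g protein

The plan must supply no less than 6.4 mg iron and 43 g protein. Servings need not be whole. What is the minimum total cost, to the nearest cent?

With two linear requirements the optimum uses one or two foods; enumerate the corners.
chickpeas only: max(6.4/2.4, 43/11) = 3.909 servings → $2.93.
avocado only: max(6.4/0.7, 43/1) = 43 servings → $68.80.
milk only: max(6.4/0.2, 43/10) = 32 servings → $16.00.
canned tuna only: max(6.4/0.7, 43/23) = 9.143 servings → $14.17.
chickpeas + avocado: intersection lies outside the first quadrant.
chickpeas + milk with both tight: 2.541 servings and 1.505 servings → $2.66.
chickpeas + canned tuna with both tight: 2.465 servings and 0.6905 servings → $2.92.
avocado + milk with both tight: 8.147 servings and 3.485 servings → $14.78.
avocado + canned tuna with both tight: 7.604 servings and 1.539 servings → $14.55.
milk + canned tuna: intersection lies outside the first quadrant.
So the least-cost plan costs $2.66.

$2.66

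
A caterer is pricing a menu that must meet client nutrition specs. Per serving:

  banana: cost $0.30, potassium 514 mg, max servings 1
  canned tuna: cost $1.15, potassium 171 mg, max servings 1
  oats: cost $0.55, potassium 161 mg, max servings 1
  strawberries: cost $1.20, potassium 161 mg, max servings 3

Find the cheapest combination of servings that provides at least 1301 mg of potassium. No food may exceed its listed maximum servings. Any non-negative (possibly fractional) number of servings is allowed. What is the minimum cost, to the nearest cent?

$5.39

Cost per mg of potassium: banana $0.0006, oats $0.0034, canned tuna $0.0067, strawberries $0.0075.
Take 1 serving of banana: +514.0 mg potassium for $0.30 (total $0.30, still need 787.0 mg).
Take 1 serving of oats: +161.0 mg potassium for $0.55 (total $0.85, still need 626.0 mg).
Take 1 serving of canned tuna: +171.0 mg potassium for $1.15 (total $2.00, still need 455.0 mg).
Take 2.826 servings of strawberries: +455.0 mg potassium for $3.39 (total $5.39, still need 0.0 mg).
Filling from the cheapest source first is optimal under one linear minimum: $5.39.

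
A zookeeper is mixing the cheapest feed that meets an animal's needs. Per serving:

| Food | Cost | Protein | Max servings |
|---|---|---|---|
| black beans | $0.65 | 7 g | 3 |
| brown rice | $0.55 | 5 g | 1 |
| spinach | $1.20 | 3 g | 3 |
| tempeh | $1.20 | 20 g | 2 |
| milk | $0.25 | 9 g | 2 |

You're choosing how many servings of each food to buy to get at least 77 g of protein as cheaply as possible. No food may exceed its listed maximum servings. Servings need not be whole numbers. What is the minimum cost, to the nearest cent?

$4.66

Cost per g of protein: milk $0.0278, tempeh $0.0600, black beans $0.0929, brown rice $0.1100, spinach $0.4000.
Take 2 servings of milk: +18.0 g protein for $0.50 (total $0.50, still need 59.0 g).
Take 2 servings of tempeh: +40.0 g protein for $2.40 (total $2.90, still need 19.0 g).
Take 2.714 servings of black beans: +19.0 g protein for $1.76 (total $4.66, still need 0.0 g).
Greedy by cheapest-per-g is optimal for a single linear constraint, so the minimum cost is $4.66.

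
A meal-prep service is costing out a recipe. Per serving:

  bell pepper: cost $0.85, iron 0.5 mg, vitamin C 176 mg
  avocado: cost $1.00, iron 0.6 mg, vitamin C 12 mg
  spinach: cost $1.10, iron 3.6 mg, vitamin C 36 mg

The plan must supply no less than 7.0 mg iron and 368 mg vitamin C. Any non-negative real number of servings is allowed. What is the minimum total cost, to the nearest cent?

$3.35

Minimising a linear cost over {iron ≥ 7.0, vitamin C ≥ 368, servings ≥ 0} — the optimum is at a vertex, using one or two foods.
bell pepper only: max(7.0/0.5, 368/176) = 14 servings → $11.90.
avocado only: max(7.0/0.6, 368/12) = 30.67 servings → $30.67.
spinach only: max(7.0/3.6, 368/36) = 10.22 servings → $11.24.
bell pepper + avocado with both tight: 1.373 servings and 10.52 servings → $11.69.
bell pepper + spinach with both tight: 1.743 servings and 1.702 servings → $3.35.
avocado + spinach with both targets exact would need a negative amount; discard.
Cheapest feasible corner: $3.35.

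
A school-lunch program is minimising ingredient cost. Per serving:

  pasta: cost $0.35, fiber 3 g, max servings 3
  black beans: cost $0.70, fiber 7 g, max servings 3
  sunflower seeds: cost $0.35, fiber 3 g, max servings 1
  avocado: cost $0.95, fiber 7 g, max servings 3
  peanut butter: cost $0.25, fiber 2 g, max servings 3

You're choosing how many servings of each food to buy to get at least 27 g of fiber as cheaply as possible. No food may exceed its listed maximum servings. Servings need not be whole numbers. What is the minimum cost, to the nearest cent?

Cost per g of fiber: black beans $0.1000, pasta $0.1167, sunflower seeds $0.1167, peanut butter $0.1250, avocado $0.1357.
Take 3 servings of black beans: +21.0 g fiber for $2.10 (total $2.10, still need 6.0 g).
Take 2 servings of pasta: +6.0 g fiber for $0.70 (total $2.80, still need 0.0 g).
Greedy by cheapest-per-g is optimal for a single linear constraint, so the minimum cost is $2.80.

$2.80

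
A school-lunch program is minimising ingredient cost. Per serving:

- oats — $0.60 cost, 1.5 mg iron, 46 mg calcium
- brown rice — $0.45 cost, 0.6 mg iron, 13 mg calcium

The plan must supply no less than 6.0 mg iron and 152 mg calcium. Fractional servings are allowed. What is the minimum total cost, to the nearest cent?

The cheapest plan sits at a corner of the feasible region — with two constraints it uses at most two foods.
oats only: max(6.0/1.5, 152/46) = 4 servings → $2.40.
brown rice only: max(6.0/0.6, 152/13) = 11.69 servings → $5.26.
oats + brown rice with both tight: 1.63 servings and 5.926 servings → $3.64.
So the least-cost plan costs $2.40.

$2.40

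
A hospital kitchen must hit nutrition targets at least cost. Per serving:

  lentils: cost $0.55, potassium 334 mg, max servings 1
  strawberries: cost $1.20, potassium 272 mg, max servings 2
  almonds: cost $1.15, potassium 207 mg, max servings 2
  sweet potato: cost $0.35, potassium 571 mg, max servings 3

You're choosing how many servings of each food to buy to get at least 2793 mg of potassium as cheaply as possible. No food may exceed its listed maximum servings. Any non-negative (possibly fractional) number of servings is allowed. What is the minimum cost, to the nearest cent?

$5.12

Cost per mg of potassium: sweet potato $0.0006, lentils $0.0016, strawberries $0.0044, almonds $0.0056.
Take 3 servings of sweet potato: +1713.0 mg potassium for $1.05 (total $1.05, still need 1080.0 mg).
Take 1 serving of lentils: +334.0 mg potassium for $0.55 (total $1.60, still need 746.0 mg).
Take 2 servings of strawberries: +544.0 mg potassium for $2.40 (total $4.00, still need 202.0 mg).
Take 0.9758 servings of almonds: +202.0 mg potassium for $1.12 (total $5.12, still need 0.0 mg).
Greedy by cheapest-per-mg is optimal for a single linear constraint, so the minimum cost is $5.12.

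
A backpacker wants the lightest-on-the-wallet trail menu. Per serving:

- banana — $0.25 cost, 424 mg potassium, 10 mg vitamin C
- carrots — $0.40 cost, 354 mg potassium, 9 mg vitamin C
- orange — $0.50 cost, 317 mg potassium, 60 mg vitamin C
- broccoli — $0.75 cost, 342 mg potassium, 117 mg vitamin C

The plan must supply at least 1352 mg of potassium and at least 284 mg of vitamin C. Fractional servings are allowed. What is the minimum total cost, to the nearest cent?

For a min-cost LP with two ≥-constraints, a basic feasible solution has at most two positive variables.
banana only: max(1352/424, 284/10) = 28.4 servings → $7.10.
carrots only: max(1352/354, 284/9) = 31.56 servings → $12.62.
orange only: max(1352/317, 284/60) = 4.733 servings → $2.37.
broccoli only: max(1352/342, 284/117) = 3.953 servings → $2.96.
banana + carrots with both targets exact would need a negative amount; discard.
banana + orange: intersection lies outside the first quadrant.
banana + broccoli with both tight: 1.322 servings and 2.314 servings → $2.07.
carrots + orange: intersection lies outside the first quadrant.
carrots + broccoli with both tight: 1.592 servings and 2.305 servings → $2.37.
orange + broccoli with both tight: 3.685 servings and 0.5376 servings → $2.25.
The minimum over all feasible corners is $2.07.

$2.07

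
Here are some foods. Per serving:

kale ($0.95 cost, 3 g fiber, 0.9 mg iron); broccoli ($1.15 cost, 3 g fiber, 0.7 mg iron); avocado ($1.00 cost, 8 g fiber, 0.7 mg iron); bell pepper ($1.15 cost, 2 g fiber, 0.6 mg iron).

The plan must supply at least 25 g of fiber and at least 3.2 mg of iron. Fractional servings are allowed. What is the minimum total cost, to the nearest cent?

$4.04

With two linear requirements the optimum uses one or two foods; enumerate the corners.
kale only: max(25/3, 3.2/0.9) = 8.333 servings → $7.92.
broccoli only: max(25/3, 3.2/0.7) = 8.333 servings → $9.58.
avocado only: max(25/8, 3.2/0.7) = 4.571 servings → $4.57.
bell pepper only: max(25/2, 3.2/0.6) = 12.5 servings → $14.38.
kale + broccoli with both targets exact would need a negative amount; discard.
kale + avocado with both tight: 1.588 servings and 2.529 servings → $4.04.
kale + bell pepper (both tight): parallel constraints — no distinct corner.
broccoli + avocado with both tight: 2.314 servings and 2.257 servings → $4.92.
broccoli + bell pepper: the both-tight solution has a negative serving — not a feasible corner.
avocado + bell pepper with both tight: 2.529 servings and 2.382 servings → $5.27.
Cheapest feasible corner: $4.04.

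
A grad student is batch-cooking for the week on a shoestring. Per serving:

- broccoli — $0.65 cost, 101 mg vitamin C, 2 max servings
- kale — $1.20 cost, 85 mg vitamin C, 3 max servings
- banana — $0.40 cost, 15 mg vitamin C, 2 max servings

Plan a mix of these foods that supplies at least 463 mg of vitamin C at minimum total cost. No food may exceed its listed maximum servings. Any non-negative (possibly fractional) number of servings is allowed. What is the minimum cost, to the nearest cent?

$5.06

Cost per mg of vitamin C: broccoli $0.0064, kale $0.0141, banana $0.0267.
Take 2 servings of broccoli: +202.0 mg vitamin C for $1.30 (total $1.30, still need 261.0 mg).
Take 3 servings of kale: +255.0 mg vitamin C for $3.60 (total $4.90, still need 6.0 mg).
Take 0.4 servings of banana: +6.0 mg vitamin C for $0.16 (total $5.06, still need 0.0 mg).
Greedy by cheapest-per-mg is optimal for a single linear constraint, so the minimum cost is $5.06.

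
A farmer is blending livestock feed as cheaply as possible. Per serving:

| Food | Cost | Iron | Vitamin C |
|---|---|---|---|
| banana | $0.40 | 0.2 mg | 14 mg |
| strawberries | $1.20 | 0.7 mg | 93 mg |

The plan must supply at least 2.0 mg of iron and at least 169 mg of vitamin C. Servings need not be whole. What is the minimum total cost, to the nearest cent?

At the optimum either one food covers both requirements or two foods hit both targets exactly; no other combination can be cheaper.
banana only: max(2.0/0.2, 169/14) = 12.07 servings → $4.83.
strawberries only: max(2.0/0.7, 169/93) = 2.857 servings → $3.43.
banana + strawberries with both tight: 7.693 servings and 0.6591 servings → $3.87.
The minimum over all feasible corners is $3.43.

$3.43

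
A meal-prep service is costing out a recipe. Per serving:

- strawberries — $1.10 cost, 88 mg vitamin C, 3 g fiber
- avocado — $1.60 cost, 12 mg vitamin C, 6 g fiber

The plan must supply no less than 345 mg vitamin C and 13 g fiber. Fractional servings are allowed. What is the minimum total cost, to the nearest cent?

Compare the cost at each extreme point of the feasible region.
strawberries only: max(345/88, 13/3) = 4.333 servings → $4.77.
avocado only: max(345/12, 13/6) = 28.75 servings → $46.00.
strawberries + avocado with both tight: 3.89 servings and 0.2215 servings → $4.63.
Cheapest feasible corner: $4.63.

$4.63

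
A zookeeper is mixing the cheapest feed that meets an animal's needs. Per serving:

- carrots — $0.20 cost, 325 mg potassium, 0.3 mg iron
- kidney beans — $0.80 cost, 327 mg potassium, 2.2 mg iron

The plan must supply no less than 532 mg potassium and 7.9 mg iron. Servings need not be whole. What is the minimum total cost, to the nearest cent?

$2.87

A basic optimal solution has at most two foods positive. Try each food alone and each pair with both targets met exactly.
carrots only: max(532/325, 7.9/0.3) = 26.33 servings → $5.27.
kidney beans only: max(532/327, 7.9/2.2) = 3.591 servings → $2.87.
carrots + kidney beans: the both-tight solution has a negative serving — not a feasible corner.
Cheapest feasible corner: $2.87.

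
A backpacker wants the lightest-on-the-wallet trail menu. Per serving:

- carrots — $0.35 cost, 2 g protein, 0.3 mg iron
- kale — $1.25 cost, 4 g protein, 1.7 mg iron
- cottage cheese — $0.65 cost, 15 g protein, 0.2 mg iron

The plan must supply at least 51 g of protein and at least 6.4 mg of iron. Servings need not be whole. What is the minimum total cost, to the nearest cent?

$5.95

This is a tiny linear program; its minimum lies at a vertex of the feasible set. List the vertices and price them.
carrots only: max(51/2, 6.4/0.3) = 25.5 servings → $8.93.
kale only: max(51/4, 6.4/1.7) = 12.75 servings → $15.94.
cottage cheese only: max(51/15, 6.4/0.2) = 32 servings → $20.80.
carrots + kale: the both-tight solution has a negative serving — not a feasible corner.
carrots + cottage cheese with both tight: 20.93 servings and 0.6098 servings → $7.72.
kale + cottage cheese with both tight: 3.474 servings and 2.474 servings → $5.95.
So the least-cost plan costs $5.95.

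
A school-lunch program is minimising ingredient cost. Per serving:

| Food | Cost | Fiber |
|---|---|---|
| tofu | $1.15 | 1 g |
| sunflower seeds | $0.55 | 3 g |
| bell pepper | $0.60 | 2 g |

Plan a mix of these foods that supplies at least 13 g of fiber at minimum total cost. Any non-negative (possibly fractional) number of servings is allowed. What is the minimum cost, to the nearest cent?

Cost per g of fiber: sunflower seeds $0.1833, bell pepper $0.3000, tofu $1.1500.
With no serving limits, use only sunflower seeds: 13 g / 3 g = 4.333 servings × $0.55 = $2.38.

$2.38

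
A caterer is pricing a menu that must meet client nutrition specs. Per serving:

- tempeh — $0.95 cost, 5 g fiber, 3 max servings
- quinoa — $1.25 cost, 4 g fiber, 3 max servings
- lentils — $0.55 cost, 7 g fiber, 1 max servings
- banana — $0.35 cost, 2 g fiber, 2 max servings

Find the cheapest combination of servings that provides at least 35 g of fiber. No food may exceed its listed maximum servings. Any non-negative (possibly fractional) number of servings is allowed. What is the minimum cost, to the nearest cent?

$6.91

Cost per g of fiber: lentils $0.0786, banana $0.1750, tempeh $0.1900, quinoa $0.3125.
Take 1 serving of lentils: +7.0 g fiber for $0.55 (total $0.55, still need 28.0 g).
Take 2 servings of banana: +4.0 g fiber for $0.70 (total $1.25, still need 24.0 g).
Take 3 servings of tempeh: +15.0 g fiber for $2.85 (total $4.10, still need 9.0 g).
Take 2.25 servings of quinoa: +9.0 g fiber for $2.81 (total $6.91, still need 0.0 g).
Filling from the cheapest source first is optimal under one linear minimum: $6.91.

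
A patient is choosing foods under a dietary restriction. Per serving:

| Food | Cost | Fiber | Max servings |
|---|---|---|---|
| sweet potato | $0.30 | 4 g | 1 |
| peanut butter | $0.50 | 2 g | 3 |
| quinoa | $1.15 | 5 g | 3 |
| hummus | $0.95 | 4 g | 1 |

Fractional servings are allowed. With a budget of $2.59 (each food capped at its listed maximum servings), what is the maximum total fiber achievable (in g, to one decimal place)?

Fiber per dollar: sweet potato 13.33, quinoa 4.348, hummus 4.211, peanut butter 4.
Take 1 serving of sweet potato: spends $0.30, +4.0 g fiber (running total 4.0 g).
Take 1.991 servings of quinoa: spends $2.29, +10.0 g fiber (running total 14.0 g).
Greedy by best ratio exhausts the cost allowance optimally: 14.0 g.

14.0 g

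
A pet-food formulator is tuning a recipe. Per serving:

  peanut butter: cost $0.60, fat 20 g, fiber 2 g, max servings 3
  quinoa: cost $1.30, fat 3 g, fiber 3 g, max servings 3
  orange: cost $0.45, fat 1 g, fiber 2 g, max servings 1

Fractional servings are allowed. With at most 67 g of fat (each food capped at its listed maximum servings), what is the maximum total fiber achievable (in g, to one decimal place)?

Fiber per g fat: orange 2, quinoa 1, peanut butter 0.1.
Take 1 serving of orange: uses 1 g fat, +2.0 g fiber (running total 2.0 g).
Take 3 servings of quinoa: uses 9 g fat, +9.0 g fiber (running total 11.0 g).
Take 2.85 servings of peanut butter: uses 57 g fat, +5.7 g fiber (running total 16.7 g).
Greedy by best ratio exhausts the fat allowance optimally: 16.7 g.

16.7 g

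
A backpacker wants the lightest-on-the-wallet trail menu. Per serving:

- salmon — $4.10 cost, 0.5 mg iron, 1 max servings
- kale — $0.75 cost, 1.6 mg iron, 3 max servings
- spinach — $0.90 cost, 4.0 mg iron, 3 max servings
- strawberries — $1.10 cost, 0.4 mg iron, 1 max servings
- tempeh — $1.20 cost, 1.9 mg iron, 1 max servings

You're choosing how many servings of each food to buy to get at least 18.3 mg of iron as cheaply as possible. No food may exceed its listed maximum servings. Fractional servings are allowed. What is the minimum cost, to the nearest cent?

Cost per mg of iron: spinach $0.2250, kale $0.4688, tempeh $0.6316, strawberries $2.7500, salmon $8.2000.
Take 3 servings of spinach: +12.0 mg iron for $2.70 (total $2.70, still need 6.3 mg).
Take 3 servings of kale: +4.8 mg iron for $2.25 (total $4.95, still need 1.5 mg).
Take 0.7895 servings of tempeh: +1.5 mg iron for $0.95 (total $5.90, still need 0.0 mg).
Filling from the cheapest source first is optimal under one linear minimum: $5.90.

$5.90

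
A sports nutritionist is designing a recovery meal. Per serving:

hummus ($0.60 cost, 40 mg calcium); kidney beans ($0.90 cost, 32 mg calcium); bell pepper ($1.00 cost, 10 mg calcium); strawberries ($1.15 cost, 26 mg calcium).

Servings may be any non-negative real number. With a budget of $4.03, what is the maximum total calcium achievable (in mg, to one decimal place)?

268.7 mg

Calcium per dollar: hummus 66.67, kidney beans 35.56, strawberries 22.61, bell pepper 10.
With no serving limits, spend the whole cost allowance on hummus: $4.03 / $0.60 × 40 mg = 268.7 mg.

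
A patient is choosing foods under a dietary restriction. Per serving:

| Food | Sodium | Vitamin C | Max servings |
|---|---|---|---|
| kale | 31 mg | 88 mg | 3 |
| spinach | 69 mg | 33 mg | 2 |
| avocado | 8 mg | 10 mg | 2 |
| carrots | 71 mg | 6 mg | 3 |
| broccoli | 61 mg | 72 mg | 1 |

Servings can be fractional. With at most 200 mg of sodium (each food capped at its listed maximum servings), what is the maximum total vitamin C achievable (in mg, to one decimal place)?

Vitamin C per mg sodium: kale 2.839, avocado 1.25, broccoli 1.18, spinach 0.4783, carrots 0.08451.
Take 3 servings of kale: uses 93 mg sodium, +264.0 mg vitamin C (running total 264.0 mg).
Take 2 servings of avocado: uses 16 mg sodium, +20.0 mg vitamin C (running total 284.0 mg).
Take 1 serving of broccoli: uses 61 mg sodium, +72.0 mg vitamin C (running total 356.0 mg).
Take 0.4348 servings of spinach: uses 30 mg sodium, +14.3 mg vitamin C (running total 370.3 mg).
Greedy by best ratio exhausts the sodium allowance optimally: 370.3 mg.

370.3 mg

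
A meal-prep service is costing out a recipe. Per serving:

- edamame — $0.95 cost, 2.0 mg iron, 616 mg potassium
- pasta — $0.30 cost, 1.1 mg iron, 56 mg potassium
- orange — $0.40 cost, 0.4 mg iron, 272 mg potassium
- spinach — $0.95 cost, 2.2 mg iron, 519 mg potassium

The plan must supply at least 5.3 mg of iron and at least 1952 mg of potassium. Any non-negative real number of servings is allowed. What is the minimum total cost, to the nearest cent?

$2.97

At the optimum either one food covers both requirements or two foods hit both targets exactly; no other combination can be cheaper.
edamame only: max(5.3/2.0, 1952/616) = 3.169 servings → $3.01.
pasta only: max(5.3/1.1, 1952/56) = 34.86 servings → $10.46.
orange only: max(5.3/0.4, 1952/272) = 13.25 servings → $5.30.
spinach only: max(5.3/2.2, 1952/519) = 3.761 servings → $3.57.
edamame + pasta: the both-tight solution has a negative serving — not a feasible corner.
edamame + orange with both tight: 2.22 servings and 2.148 servings → $2.97.
edamame + spinach: intersection lies outside the first quadrant.
pasta + orange with both tight: 2.387 servings and 6.685 servings → $3.39.
pasta + spinach: the both-tight solution has a negative serving — not a feasible corner.
orange + spinach with both tight: 3.95 servings and 1.691 servings → $3.19.
The minimum over all feasible corners is $2.97.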